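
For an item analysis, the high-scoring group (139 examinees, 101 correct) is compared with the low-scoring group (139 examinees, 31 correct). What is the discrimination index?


p_upper = 101/139 = 0.7266
p_lower = 31/139 = 0.223
D = 0.7266 - 0.223 = 0.5036

0.5036


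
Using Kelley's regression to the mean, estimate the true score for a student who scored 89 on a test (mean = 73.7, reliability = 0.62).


T_est = rxx * X + (1 - rxx) * mean
T_est = 0.62 * 89 + 0.38 * 73.7
T_est = 55.18 + 28.006
T_est = 83.186

83.186


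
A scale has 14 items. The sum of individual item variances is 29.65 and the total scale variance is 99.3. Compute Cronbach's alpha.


alpha = (k/(k-1)) * (1 - sum(si^2)/s_total^2)
= (14/13) * (1 - 29.65/99.3)
alpha = 0.7554

0.7554


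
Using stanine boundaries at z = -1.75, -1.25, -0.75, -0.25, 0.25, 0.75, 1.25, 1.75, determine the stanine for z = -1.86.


Stanine boundaries: [-1.75, -1.25, -0.75, -0.25, 0.25, 0.75, 1.25, 1.75]
z = -1.86
Check each boundary:
  z < -1.75
  z < -1.25
  z < -0.75
  z < -0.25
  z < 0.25
  z < 0.75
  z < 1.25
  z < 1.75
Highest qualifying boundary gives stanine = 1

1


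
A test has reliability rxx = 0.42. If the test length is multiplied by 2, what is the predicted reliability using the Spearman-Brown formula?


r_new = (n * rxx) / (1 + (n-1) * rxx)
r_new = (2 * 0.42) / (1 + 1 * 0.42)
r_new = 0.84 / 1.42
r_new = 0.5915

0.5915


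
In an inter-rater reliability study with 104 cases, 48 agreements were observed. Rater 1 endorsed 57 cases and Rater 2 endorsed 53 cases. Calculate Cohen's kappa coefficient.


P_o = 48/104 = 0.461538
P_e = (57*53 + 47*51) / 10816 = 0.500925
kappa = (P_o - P_e) / (1 - P_e)
kappa = (0.461538 - 0.500925) / (1 - 0.500925)
kappa = -0.0789

-0.0789


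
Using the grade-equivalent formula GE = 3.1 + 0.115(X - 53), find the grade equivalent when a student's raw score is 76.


raw - median = 76 - 53 = 23
slope * diff = 0.115 * 23 = 2.645
GE = 3.1 + 2.645
GE = 5.745

5.745


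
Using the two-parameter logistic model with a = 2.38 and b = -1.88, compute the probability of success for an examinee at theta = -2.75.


a*(theta - b) = 2.38 * (-2.75 - -1.88) = -2.0706
exp(--2.0706) = 7.9296
P = 1 / (1 + 7.9296)
P = 0.112

0.112


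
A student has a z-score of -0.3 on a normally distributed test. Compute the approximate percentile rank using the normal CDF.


CDF(z) = 0.5 * (1 + erf(z/sqrt(2)))
erf(-0.2121) = -0.2358
CDF = 0.3821
Percentile rank = 0.3821 * 100 = 38.21

38.21


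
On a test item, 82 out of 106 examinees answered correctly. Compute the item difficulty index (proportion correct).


Item difficulty p = number correct / total examinees
p = 82 / 106
p = 0.7736

0.7736


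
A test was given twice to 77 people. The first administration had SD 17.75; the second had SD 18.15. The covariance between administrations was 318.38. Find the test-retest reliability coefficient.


r = cov(X,Y) / (SD_X * SD_Y)
r = 318.38 / (17.75 * 18.15)
r = 318.38 / 322.1625
r = 0.9883

0.9883


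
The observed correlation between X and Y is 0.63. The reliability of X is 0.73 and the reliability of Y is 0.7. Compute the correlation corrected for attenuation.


r_corrected = rxy / sqrt(rxx * ryy)
= 0.63 / sqrt(0.73 * 0.7)
= 0.63 / sqrt(0.511)
= 0.63 / 0.714843
r_corrected = 0.8813

0.8813


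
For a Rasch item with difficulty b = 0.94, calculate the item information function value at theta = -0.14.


P = 1/(1+exp(-(-0.14-0.94))) = 0.2535
I = P*(1-P) = 0.2535 * 0.7465
I = 0.1892

0.1892


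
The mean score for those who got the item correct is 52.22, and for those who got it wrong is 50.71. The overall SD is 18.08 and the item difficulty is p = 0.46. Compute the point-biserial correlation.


q = 1 - p = 0.54
rpb = ((M1 - M0) / SD) * sqrt(p * q)
rpb = ((52.22 - 50.71) / 18.08) * sqrt(0.46 * 0.54)
rpb = 0.0416

0.0416


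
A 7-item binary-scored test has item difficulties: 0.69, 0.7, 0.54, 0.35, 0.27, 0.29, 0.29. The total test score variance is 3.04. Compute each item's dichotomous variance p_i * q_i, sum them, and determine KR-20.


For each item, compute p_i * q_i:
  Item 1: 0.69 * 0.31 = 0.2139
  Item 2: 0.7 * 0.3 = 0.21
  Item 3: 0.54 * 0.46 = 0.2484
  Item 4: 0.35 * 0.65 = 0.2275
  Item 5: 0.27 * 0.73 = 0.1971
  Item 6: 0.29 * 0.71 = 0.2059
  Item 7: 0.29 * 0.71 = 0.2059
Sum(p_i * q_i) = 0.2139 + 0.21 + 0.2484 + 0.2275 + 0.1971 + 0.2059 + 0.2059 = 1.5087
KR-20 = (k/(k-1)) * (1 - Sum(p_i*q_i) / Var_total)
= (7/6) * (1 - 1.5087/3.04)
= 1.1667 * 0.5037
KR-20 = 0.5877

0.5877


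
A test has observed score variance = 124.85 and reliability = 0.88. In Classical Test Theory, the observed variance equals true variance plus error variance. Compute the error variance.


var_true = rxx * var_obs = 0.88 * 124.85 = 109.868
var_error = var_obs - var_true
var_error = 124.85 - 109.868
var_error = 14.982

14.982


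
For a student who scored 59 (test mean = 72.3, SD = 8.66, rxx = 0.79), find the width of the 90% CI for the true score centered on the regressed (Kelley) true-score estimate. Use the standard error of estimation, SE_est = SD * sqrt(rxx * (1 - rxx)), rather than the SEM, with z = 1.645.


True score estimate = 0.79*59 + 0.21*72.3 = 61.793
SE_est = SD * sqrt(rxx * (1 - rxx)) = 8.66 * sqrt(0.79 * 0.21) = 8.66 * sqrt(0.1659) = 3.527289
CI = T_est +/- z * SE_est, so width = 2 * z * SE_est = 2 * 1.645 * 3.527289
Width = 11.6048

11.6048


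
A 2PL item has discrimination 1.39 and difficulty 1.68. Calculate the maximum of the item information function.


For 2PL, max info at theta = b = 1.68
I_max = a^2 / 4 = 1.39^2 / 4
= 1.9321 / 4
I_max = 0.483

0.483


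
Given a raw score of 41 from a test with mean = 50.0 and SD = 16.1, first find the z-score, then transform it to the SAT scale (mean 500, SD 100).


z = (X - mean) / SD = (41 - 50.0) / 16.1
z = -9.0 / 16.1
z = -0.559
SAT-scale = SAT = 500 + 100z
Carry z at full precision (z = -9.0 / 16.1) into the conversion:
SAT-scale = 500 + 100 * (-9.0 / 16.1) = 500 + -900 / 16.1
SAT-scale = 500 + -55.9006
SAT-scale = 444.0994

444.0994


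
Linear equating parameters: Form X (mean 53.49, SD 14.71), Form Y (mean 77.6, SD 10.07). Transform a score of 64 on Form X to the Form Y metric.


slope = SD_Y / SD_X = 10.07 / 14.71 ~ 0.6846
intercept = mean_Y - slope * mean_X = 77.6 - (10.07 / 14.71) * 53.49 ~ 40.9824
Y = slope * X + intercept. To avoid rounding drift from the rounded slope/intercept, evaluate the equivalent form Y = mean_Y + SD_Y * (X - mean_X) / SD_X at full precision:
Y = 77.6 + 10.07 * (64 - 53.49) / 14.71
Y = 77.6 + 10.07 * 10.51 / 14.71
Y = 77.6 + 105.8357 / 14.71
Y = 77.6 + 7.1948
Y = 84.7948

84.7948


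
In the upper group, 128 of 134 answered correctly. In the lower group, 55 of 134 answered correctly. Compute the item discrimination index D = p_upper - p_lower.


p_upper = 128/134 = 0.9552
p_lower = 55/134 = 0.4104
D = 0.9552 - 0.4104 = 0.5448

0.5448


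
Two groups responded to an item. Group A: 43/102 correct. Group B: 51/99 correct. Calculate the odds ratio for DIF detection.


Odds_A = 43/59 = 0.7288
Odds_B = 51/48 = 1.0625
OR = Odds_A / Odds_B = 0.7288 / 1.0625
Exactly, OR = (43 * 48) / (59 * 51) = 2064 / 3009
OR = 0.6859

0.6859


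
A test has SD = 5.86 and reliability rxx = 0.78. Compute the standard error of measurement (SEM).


SEM = SD * sqrt(1 - rxx)
SEM = 5.86 * sqrt(1 - 0.78)
SEM = 5.86 * sqrt(0.22) = 5.86 * 0.469042
SEM = 2.7486

2.7486


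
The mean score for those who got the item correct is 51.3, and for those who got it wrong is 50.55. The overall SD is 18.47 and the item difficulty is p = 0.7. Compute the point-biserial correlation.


q = 1 - p = 0.3
rpb = ((M1 - M0) / SD) * sqrt(p * q)
rpb = ((51.3 - 50.55) / 18.47) * sqrt(0.7 * 0.3)
rpb = 0.0186

0.0186


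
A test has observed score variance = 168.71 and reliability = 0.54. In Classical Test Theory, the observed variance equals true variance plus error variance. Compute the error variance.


var_true = rxx * var_obs = 0.54 * 168.71 = 91.1034
var_error = var_obs - var_true
var_error = 168.71 - 91.1034
var_error = 77.6066

77.6066


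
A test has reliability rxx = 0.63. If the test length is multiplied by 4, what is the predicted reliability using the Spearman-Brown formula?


r_new = (n * rxx) / (1 + (n-1) * rxx)
r_new = (4 * 0.63) / (1 + 3 * 0.63)
r_new = 2.52 / 2.89
r_new = 0.872

0.872


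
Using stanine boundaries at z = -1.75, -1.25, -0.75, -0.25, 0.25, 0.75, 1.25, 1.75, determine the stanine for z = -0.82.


Stanine boundaries: [-1.75, -1.25, -0.75, -0.25, 0.25, 0.75, 1.25, 1.75]
z = -0.82
Check each boundary:
  z >= -1.75 -> could be stanine 2
  z >= -1.25 -> could be stanine 3
  z < -0.75
  z < -0.25
  z < 0.25
  z < 0.75
  z < 1.25
  z < 1.75
Highest qualifying boundary gives stanine = 3

3


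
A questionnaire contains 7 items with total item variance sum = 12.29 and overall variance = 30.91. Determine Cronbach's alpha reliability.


alpha = (k/(k-1)) * (1 - sum(si^2)/s_total^2)
= (7/6) * (1 - 12.29/30.91)
alpha = 0.7028

0.7028


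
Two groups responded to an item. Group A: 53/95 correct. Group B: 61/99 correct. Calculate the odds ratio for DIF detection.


Odds_A = 53/42 = 1.2619
Odds_B = 61/38 = 1.6053
OR = Odds_A / Odds_B = 1.2619 / 1.6053
Exactly, OR = (53 * 38) / (42 * 61) = 2014 / 2562
OR = 0.7861

0.7861


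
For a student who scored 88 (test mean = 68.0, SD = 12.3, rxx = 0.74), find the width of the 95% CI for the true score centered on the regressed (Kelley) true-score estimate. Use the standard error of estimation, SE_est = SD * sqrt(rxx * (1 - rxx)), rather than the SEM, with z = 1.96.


True score estimate = 0.74*88 + 0.26*68.0 = 82.8
SE_est = SD * sqrt(rxx * (1 - rxx)) = 12.3 * sqrt(0.74 * 0.26) = 12.3 * sqrt(0.1924) = 5.395201
CI = T_est +/- z * SE_est, so width = 2 * z * SE_est = 2 * 1.96 * 5.395201
Width = 21.1492

21.1492


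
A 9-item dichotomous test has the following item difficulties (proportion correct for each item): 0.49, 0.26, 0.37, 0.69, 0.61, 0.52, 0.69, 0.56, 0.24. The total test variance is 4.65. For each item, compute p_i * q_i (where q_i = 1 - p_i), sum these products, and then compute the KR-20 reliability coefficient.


For each item, compute p_i * q_i:
  Item 1: 0.49 * 0.51 = 0.2499
  Item 2: 0.26 * 0.74 = 0.1924
  Item 3: 0.37 * 0.63 = 0.2331
  Item 4: 0.69 * 0.31 = 0.2139
  Item 5: 0.61 * 0.39 = 0.2379
  Item 6: 0.52 * 0.48 = 0.2496
  Item 7: 0.69 * 0.31 = 0.2139
  Item 8: 0.56 * 0.44 = 0.2464
  Item 9: 0.24 * 0.76 = 0.1824
Sum(p_i * q_i) = 0.2499 + 0.1924 + 0.2331 + 0.2139 + 0.2379 + 0.2496 + 0.2139 + 0.2464 + 0.1824 = 2.0195
KR-20 = (k/(k-1)) * (1 - Sum(p_i*q_i) / Var_total)
= (9/8) * (1 - 2.0195/4.65)
= 1.125 * 0.5657
KR-20 = 0.6364

0.6364


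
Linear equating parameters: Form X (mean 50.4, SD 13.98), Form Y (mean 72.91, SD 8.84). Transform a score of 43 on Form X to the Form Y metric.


slope = SD_Y / SD_X = 8.84 / 13.98 ~ 0.6323
intercept = mean_Y - slope * mean_X = 72.91 - (8.84 / 13.98) * 50.4 ~ 41.0405
Y = slope * X + intercept. To avoid rounding drift from the rounded slope/intercept, evaluate the equivalent form Y = mean_Y + SD_Y * (X - mean_X) / SD_X at full precision:
Y = 72.91 + 8.84 * (43 - 50.4) / 13.98
Y = 72.91 - 8.84 * 7.4 / 13.98
Y = 72.91 - 65.416 / 13.98
Y = 72.91 - 4.6793
Y = 68.2307

68.2307


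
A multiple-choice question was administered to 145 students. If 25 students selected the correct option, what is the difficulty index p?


Item difficulty p = number correct / total examinees
p = 25 / 145
p = 0.1724

0.1724


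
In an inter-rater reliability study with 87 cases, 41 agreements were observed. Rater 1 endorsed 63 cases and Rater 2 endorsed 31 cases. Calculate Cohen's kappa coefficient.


P_o = 41/87 = 0.471264
P_e = (63*31 + 24*56) / 7569 = 0.435593
kappa = (P_o - P_e) / (1 - P_e)
kappa = (0.471264 - 0.435593) / (1 - 0.435593)
kappa = 0.0632

0.0632


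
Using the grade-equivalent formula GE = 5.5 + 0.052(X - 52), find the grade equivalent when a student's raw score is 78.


raw - median = 78 - 52 = 26
slope * diff = 0.052 * 26 = 1.352
GE = 5.5 + 1.352
GE = 6.852

6.852


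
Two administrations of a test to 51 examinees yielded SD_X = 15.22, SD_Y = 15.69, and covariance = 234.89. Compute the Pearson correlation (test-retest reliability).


r = cov(X,Y) / (SD_X * SD_Y)
r = 234.89 / (15.22 * 15.69)
r = 234.89 / 238.8018
r = 0.9836

0.9836


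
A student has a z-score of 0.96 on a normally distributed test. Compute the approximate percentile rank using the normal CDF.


CDF(z) = 0.5 * (1 + erf(z/sqrt(2)))
erf(0.6788) = 0.6629
CDF = 0.8315
Percentile rank = 0.8315 * 100 = 83.15

83.15


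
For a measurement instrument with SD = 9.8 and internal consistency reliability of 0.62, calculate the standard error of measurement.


SEM = SD * sqrt(1 - rxx)
SEM = 9.8 * sqrt(1 - 0.62)
SEM = 9.8 * sqrt(0.38) = 9.8 * 0.616441
SEM = 6.0411

6.0411


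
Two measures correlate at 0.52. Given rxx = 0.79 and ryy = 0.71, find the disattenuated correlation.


r_corrected = rxy / sqrt(rxx * ryy)
= 0.52 / sqrt(0.79 * 0.71)
= 0.52 / sqrt(0.5609)
= 0.52 / 0.748933
r_corrected = 0.6943

0.6943


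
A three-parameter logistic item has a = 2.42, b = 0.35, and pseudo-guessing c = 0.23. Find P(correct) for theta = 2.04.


logit = 2.42*(2.04 - 0.35) = 4.0898
P* = 1/(1 + exp(-4.0898)) = 0.9835
P = 0.23 + (1 - 0.23) * 0.9835
P = 0.9873

0.9873


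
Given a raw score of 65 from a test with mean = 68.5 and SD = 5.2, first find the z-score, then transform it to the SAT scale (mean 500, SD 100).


z = (X - mean) / SD = (65 - 68.5) / 5.2
z = -3.5 / 5.2
z = -0.6731
SAT-scale = SAT = 500 + 100z
Carry z at full precision (z = -3.5 / 5.2) into the conversion:
SAT-scale = 500 + 100 * (-3.5 / 5.2) = 500 + -350 / 5.2
SAT-scale = 500 + -67.3077
SAT-scale = 432.6923

432.6923


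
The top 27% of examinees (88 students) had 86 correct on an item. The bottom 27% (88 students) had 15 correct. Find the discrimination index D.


p_upper = 86/88 = 0.9773
p_lower = 15/88 = 0.1705
D = 0.9773 - 0.1705 = 0.8068

0.8068


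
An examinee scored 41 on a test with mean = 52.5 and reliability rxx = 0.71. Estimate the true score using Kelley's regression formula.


T_est = rxx * X + (1 - rxx) * mean
T_est = 0.71 * 41 + 0.29 * 52.5
T_est = 29.11 + 15.225
T_est = 44.335

44.335


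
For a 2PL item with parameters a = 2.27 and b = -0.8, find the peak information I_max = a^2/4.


For 2PL, max info at theta = b = -0.8
I_max = a^2 / 4 = 2.27^2 / 4
= 5.1529 / 4
I_max = 1.2882

1.2882


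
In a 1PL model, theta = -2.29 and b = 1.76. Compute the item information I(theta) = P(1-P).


P = 1/(1+exp(-(-2.29-1.76))) = 0.0171
I = P*(1-P) = 0.0171 * 0.9829
I = 0.0168

0.0168


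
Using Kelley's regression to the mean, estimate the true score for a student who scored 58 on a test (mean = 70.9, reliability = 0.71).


T_est = rxx * X + (1 - rxx) * mean
T_est = 0.71 * 58 + 0.29 * 70.9
T_est = 41.18 + 20.561
T_est = 61.741

61.741


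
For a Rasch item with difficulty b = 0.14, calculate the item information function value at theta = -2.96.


P = 1/(1+exp(-(-2.96-0.14))) = 0.0431
I = P*(1-P) = 0.0431 * 0.9569
I = 0.0412

0.0412


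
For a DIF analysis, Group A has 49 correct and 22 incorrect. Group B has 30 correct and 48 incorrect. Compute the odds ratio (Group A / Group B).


Odds_A = 49/22 = 2.2273
Odds_B = 30/48 = 0.625
OR = Odds_A / Odds_B = 2.2273 / 0.625
Exactly, OR = (49 * 48) / (22 * 30) = 2352 / 660
OR = 3.5636

3.5636


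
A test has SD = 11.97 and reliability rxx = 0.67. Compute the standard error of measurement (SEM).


SEM = SD * sqrt(1 - rxx)
SEM = 11.97 * sqrt(1 - 0.67)
SEM = 11.97 * sqrt(0.33) = 11.97 * 0.574456
SEM = 6.8762

6.8762


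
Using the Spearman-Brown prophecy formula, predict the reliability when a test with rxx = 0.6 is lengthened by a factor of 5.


r_new = (n * rxx) / (1 + (n-1) * rxx)
r_new = (5 * 0.6) / (1 + 4 * 0.6)
r_new = 3.0 / 3.4
r_new = 0.8824

0.8824


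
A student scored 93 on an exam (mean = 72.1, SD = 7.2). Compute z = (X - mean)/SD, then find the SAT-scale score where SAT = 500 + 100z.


z = (X - mean) / SD = (93 - 72.1) / 7.2
z = 20.9 / 7.2
z = 2.9028
SAT-scale = SAT = 500 + 100z
Carry z at full precision (z = 20.9 / 7.2) into the conversion:
SAT-scale = 500 + 100 * (20.9 / 7.2) = 500 + 2090 / 7.2
SAT-scale = 500 + 290.2778
SAT-scale = 790.2778

790.2778


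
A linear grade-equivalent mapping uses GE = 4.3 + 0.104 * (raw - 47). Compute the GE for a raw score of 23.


raw - median = 23 - 47 = -24
slope * diff = 0.104 * -24 = -2.496
GE = 4.3 + -2.496
GE = 1.804

1.804


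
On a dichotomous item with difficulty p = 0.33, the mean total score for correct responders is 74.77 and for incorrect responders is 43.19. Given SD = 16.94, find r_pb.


q = 1 - p = 0.67
rpb = ((M1 - M0) / SD) * sqrt(p * q)
rpb = ((74.77 - 43.19) / 16.94) * sqrt(0.33 * 0.67)
rpb = 0.8766

0.8766


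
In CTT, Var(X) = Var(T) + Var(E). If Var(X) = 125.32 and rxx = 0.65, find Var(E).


var_true = rxx * var_obs = 0.65 * 125.32 = 81.458
var_error = var_obs - var_true
var_error = 125.32 - 81.458
var_error = 43.862

43.862


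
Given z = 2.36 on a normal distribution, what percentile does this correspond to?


CDF(z) = 0.5 * (1 + erf(z/sqrt(2)))
erf(1.6688) = 0.9817
CDF = 0.9909
Percentile rank = 0.9909 * 100 = 99.09

99.09


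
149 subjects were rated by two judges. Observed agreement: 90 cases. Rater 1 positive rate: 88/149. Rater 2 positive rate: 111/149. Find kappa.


P_o = 90/149 = 0.604027
P_e = (88*111 + 61*38) / 22201 = 0.54439
kappa = (P_o - P_e) / (1 - P_e)
kappa = (0.604027 - 0.54439) / (1 - 0.54439)
kappa = 0.1309

0.1309


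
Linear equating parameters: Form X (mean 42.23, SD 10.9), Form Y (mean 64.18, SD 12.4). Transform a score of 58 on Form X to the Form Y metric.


slope = SD_Y / SD_X = 12.4 / 10.9 ~ 1.1376
intercept = mean_Y - slope * mean_X = 64.18 - (12.4 / 10.9) * 42.23 ~ 16.1385
Y = slope * X + intercept. To avoid rounding drift from the rounded slope/intercept, evaluate the equivalent form Y = mean_Y + SD_Y * (X - mean_X) / SD_X at full precision:
Y = 64.18 + 12.4 * (58 - 42.23) / 10.9
Y = 64.18 + 12.4 * 15.77 / 10.9
Y = 64.18 + 195.548 / 10.9
Y = 64.18 + 17.9402
Y = 82.1202

82.1202


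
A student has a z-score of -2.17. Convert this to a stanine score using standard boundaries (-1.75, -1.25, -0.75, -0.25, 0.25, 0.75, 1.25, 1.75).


Stanine boundaries: [-1.75, -1.25, -0.75, -0.25, 0.25, 0.75, 1.25, 1.75]
z = -2.17
Check each boundary:
  z < -1.75
  z < -1.25
  z < -0.75
  z < -0.25
  z < 0.25
  z < 0.75
  z < 1.25
  z < 1.75
Highest qualifying boundary gives stanine = 1

1


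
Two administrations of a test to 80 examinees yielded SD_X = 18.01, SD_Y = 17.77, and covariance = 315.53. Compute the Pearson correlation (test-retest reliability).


r = cov(X,Y) / (SD_X * SD_Y)
r = 315.53 / (18.01 * 17.77)
r = 315.53 / 320.0377
r = 0.9859

0.9859


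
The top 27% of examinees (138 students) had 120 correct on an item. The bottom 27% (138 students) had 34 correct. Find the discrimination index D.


p_upper = 120/138 = 0.8696
p_lower = 34/138 = 0.2464
D = 0.8696 - 0.2464 = 0.6232

0.6232


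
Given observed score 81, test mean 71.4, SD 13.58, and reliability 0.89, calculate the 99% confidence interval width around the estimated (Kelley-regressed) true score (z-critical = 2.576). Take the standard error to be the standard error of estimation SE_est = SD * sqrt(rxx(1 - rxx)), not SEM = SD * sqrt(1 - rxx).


True score estimate = 0.89*81 + 0.11*71.4 = 79.944
SE_est = SD * sqrt(rxx * (1 - rxx)) = 13.58 * sqrt(0.89 * 0.11) = 13.58 * sqrt(0.0979) = 4.249043
CI = T_est +/- z * SE_est, so width = 2 * z * SE_est = 2 * 2.576 * 4.249043
Width = 21.8911

21.8911


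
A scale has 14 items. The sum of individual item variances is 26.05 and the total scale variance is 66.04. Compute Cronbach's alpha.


alpha = (k/(k-1)) * (1 - sum(si^2)/s_total^2)
= (14/13) * (1 - 26.05/66.04)
alpha = 0.6521

0.6521


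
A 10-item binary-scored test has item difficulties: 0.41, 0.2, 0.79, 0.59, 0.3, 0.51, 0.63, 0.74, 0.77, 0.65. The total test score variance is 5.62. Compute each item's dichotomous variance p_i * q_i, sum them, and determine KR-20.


For each item, compute p_i * q_i:
  Item 1: 0.41 * 0.59 = 0.2419
  Item 2: 0.2 * 0.8 = 0.16
  Item 3: 0.79 * 0.21 = 0.1659
  Item 4: 0.59 * 0.41 = 0.2419
  Item 5: 0.3 * 0.7 = 0.21
  Item 6: 0.51 * 0.49 = 0.2499
  Item 7: 0.63 * 0.37 = 0.2331
  Item 8: 0.74 * 0.26 = 0.1924
  Item 9: 0.77 * 0.23 = 0.1771
  Item 10: 0.65 * 0.35 = 0.2275
Sum(p_i * q_i) = 0.2419 + 0.16 + 0.1659 + 0.2419 + 0.21 + 0.2499 + 0.2331 + 0.1924 + 0.1771 + 0.2275 = 2.0997
KR-20 = (k/(k-1)) * (1 - Sum(p_i*q_i) / Var_total)
= (10/9) * (1 - 2.0997/5.62)
= 1.1111 * 0.6264
KR-20 = 0.696

0.696


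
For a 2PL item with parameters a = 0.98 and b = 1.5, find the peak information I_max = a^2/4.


For 2PL, max info at theta = b = 1.5
I_max = a^2 / 4 = 0.98^2 / 4
= 0.9604 / 4
I_max = 0.2401

0.2401


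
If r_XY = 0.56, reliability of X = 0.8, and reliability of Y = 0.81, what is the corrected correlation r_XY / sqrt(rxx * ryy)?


r_corrected = rxy / sqrt(rxx * ryy)
= 0.56 / sqrt(0.8 * 0.81)
= 0.56 / sqrt(0.648)
= 0.56 / 0.804984
r_corrected = 0.6957

0.6957


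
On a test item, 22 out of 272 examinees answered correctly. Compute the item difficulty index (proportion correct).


Item difficulty p = number correct / total examinees
p = 22 / 272
p = 0.0809

0.0809


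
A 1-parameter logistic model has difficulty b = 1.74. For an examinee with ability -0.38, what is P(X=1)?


theta - b = -0.38 - 1.74 = -2.12
exp(-(theta - b)) = exp(2.12) = 8.3311
P = 1 / (1 + 8.3311)
P = 0.1072

0.1072


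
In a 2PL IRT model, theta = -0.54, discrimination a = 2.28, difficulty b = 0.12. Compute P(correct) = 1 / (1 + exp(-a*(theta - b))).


a*(theta - b) = 2.28 * (-0.54 - 0.12) = -1.5048
exp(--1.5048) = 4.5033
P = 1 / (1 + 4.5033)
P = 0.1817

0.1817


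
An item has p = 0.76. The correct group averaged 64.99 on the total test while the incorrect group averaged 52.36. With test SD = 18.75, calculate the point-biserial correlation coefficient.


q = 1 - p = 0.24
rpb = ((M1 - M0) / SD) * sqrt(p * q)
rpb = ((64.99 - 52.36) / 18.75) * sqrt(0.76 * 0.24)
rpb = 0.2877

0.2877


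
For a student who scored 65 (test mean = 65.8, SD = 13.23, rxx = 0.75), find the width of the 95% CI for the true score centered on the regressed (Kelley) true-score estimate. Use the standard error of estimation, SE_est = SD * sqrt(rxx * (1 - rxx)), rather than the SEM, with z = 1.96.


True score estimate = 0.75*65 + 0.25*65.8 = 65.2
SE_est = SD * sqrt(rxx * (1 - rxx)) = 13.23 * sqrt(0.75 * 0.25) = 13.23 * sqrt(0.1875) = 5.728758
CI = T_est +/- z * SE_est, so width = 2 * z * SE_est = 2 * 1.96 * 5.728758
Width = 22.4567

22.4567


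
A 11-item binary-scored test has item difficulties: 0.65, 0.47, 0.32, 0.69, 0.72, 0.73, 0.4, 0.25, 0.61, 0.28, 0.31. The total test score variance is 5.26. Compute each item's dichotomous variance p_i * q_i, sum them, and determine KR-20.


For each item, compute p_i * q_i:
  Item 1: 0.65 * 0.35 = 0.2275
  Item 2: 0.47 * 0.53 = 0.2491
  Item 3: 0.32 * 0.68 = 0.2176
  Item 4: 0.69 * 0.31 = 0.2139
  Item 5: 0.72 * 0.28 = 0.2016
  Item 6: 0.73 * 0.27 = 0.1971
  Item 7: 0.4 * 0.6 = 0.24
  Item 8: 0.25 * 0.75 = 0.1875
  Item 9: 0.61 * 0.39 = 0.2379
  Item 10: 0.28 * 0.72 = 0.2016
  Item 11: 0.31 * 0.69 = 0.2139
Sum(p_i * q_i) = 0.2275 + 0.2491 + 0.2176 + 0.2139 + 0.2016 + 0.1971 + 0.24 + 0.1875 + 0.2379 + 0.2016 + 0.2139 = 2.3877
KR-20 = (k/(k-1)) * (1 - Sum(p_i*q_i) / Var_total)
= (11/10) * (1 - 2.3877/5.26)
= 1.1 * 0.5461
KR-20 = 0.6007

0.6007


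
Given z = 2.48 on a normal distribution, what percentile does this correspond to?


CDF(z) = 0.5 * (1 + erf(z/sqrt(2)))
erf(1.7536) = 0.9869
CDF = 0.9934
Percentile rank = 0.9934 * 100 = 99.34

99.34


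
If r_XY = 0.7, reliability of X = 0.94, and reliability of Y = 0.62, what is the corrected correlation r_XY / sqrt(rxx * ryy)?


r_corrected = rxy / sqrt(rxx * ryy)
= 0.7 / sqrt(0.94 * 0.62)
= 0.7 / sqrt(0.5828)
= 0.7 / 0.763413
r_corrected = 0.9169

0.9169


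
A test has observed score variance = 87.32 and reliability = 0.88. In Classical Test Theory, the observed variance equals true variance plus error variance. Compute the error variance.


var_true = rxx * var_obs = 0.88 * 87.32 = 76.8416
var_error = var_obs - var_true
var_error = 87.32 - 76.8416
var_error = 10.4784

10.4784


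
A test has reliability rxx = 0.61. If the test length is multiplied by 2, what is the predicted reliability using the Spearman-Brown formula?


r_new = (n * rxx) / (1 + (n-1) * rxx)
r_new = (2 * 0.61) / (1 + 1 * 0.61)
r_new = 1.22 / 1.61
r_new = 0.7578

0.7578


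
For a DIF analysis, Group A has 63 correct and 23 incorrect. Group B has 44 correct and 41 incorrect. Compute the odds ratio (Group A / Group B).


Odds_A = 63/23 = 2.7391
Odds_B = 44/41 = 1.0732
OR = Odds_A / Odds_B = 2.7391 / 1.0732
Exactly, OR = (63 * 41) / (23 * 44) = 2583 / 1012
OR = 2.5524

2.5524


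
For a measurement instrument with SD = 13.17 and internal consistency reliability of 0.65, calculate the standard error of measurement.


SEM = SD * sqrt(1 - rxx)
SEM = 13.17 * sqrt(1 - 0.65)
SEM = 13.17 * sqrt(0.35) = 13.17 * 0.591608
SEM = 7.7915

7.7915


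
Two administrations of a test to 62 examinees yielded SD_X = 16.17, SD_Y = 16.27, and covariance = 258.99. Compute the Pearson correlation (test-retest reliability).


r = cov(X,Y) / (SD_X * SD_Y)
r = 258.99 / (16.17 * 16.27)
r = 258.99 / 263.0859
r = 0.9844

0.9844


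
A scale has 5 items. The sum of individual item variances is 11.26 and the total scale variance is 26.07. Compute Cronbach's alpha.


alpha = (k/(k-1)) * (1 - sum(si^2)/s_total^2)
= (5/4) * (1 - 11.26/26.07)
alpha = 0.7101

0.7101


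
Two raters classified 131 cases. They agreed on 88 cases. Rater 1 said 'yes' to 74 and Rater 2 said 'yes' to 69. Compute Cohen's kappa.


P_o = 88/131 = 0.671756
P_e = (74*69 + 57*62) / 17161 = 0.503467
kappa = (P_o - P_e) / (1 - P_e)
kappa = (0.671756 - 0.503467) / (1 - 0.503467)
kappa = 0.3389

0.3389


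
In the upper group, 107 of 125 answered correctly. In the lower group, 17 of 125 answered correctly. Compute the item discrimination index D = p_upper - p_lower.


p_upper = 107/125 = 0.856
p_lower = 17/125 = 0.136
D = 0.856 - 0.136 = 0.72

0.72


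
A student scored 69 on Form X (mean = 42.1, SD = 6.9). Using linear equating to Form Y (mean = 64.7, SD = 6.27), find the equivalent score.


slope = SD_Y / SD_X = 6.27 / 6.9 ~ 0.9087
intercept = mean_Y - slope * mean_X = 64.7 - (6.27 / 6.9) * 42.1 ~ 26.4439
Y = slope * X + intercept. To avoid rounding drift from the rounded slope/intercept, evaluate the equivalent form Y = mean_Y + SD_Y * (X - mean_X) / SD_X at full precision:
Y = 64.7 + 6.27 * (69 - 42.1) / 6.9
Y = 64.7 + 6.27 * 26.9 / 6.9
Y = 64.7 + 168.663 / 6.9
Y = 64.7 + 24.4439
Y = 89.1439

89.1439


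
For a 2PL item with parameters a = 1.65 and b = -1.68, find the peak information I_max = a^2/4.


For 2PL, max info at theta = b = -1.68
I_max = a^2 / 4 = 1.65^2 / 4
= 2.7225 / 4
I_max = 0.6806

0.6806


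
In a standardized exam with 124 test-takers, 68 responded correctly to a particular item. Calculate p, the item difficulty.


Item difficulty p = number correct / total examinees
p = 68 / 124
p = 0.5484

0.5484


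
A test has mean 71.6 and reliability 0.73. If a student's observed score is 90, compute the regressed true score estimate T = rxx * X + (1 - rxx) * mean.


T_est = rxx * X + (1 - rxx) * mean
T_est = 0.73 * 90 + 0.27 * 71.6
T_est = 65.7 + 19.332
T_est = 85.032

85.032


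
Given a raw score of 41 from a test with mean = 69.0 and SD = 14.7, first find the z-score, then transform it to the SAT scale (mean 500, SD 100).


z = (X - mean) / SD = (41 - 69.0) / 14.7
z = -28.0 / 14.7
z = -1.9048
SAT-scale = SAT = 500 + 100z
Carry z at full precision (z = -28.0 / 14.7) into the conversion:
SAT-scale = 500 + 100 * (-28.0 / 14.7) = 500 + -2800 / 14.7
SAT-scale = 500 + -190.4762
SAT-scale = 309.5238

309.5238


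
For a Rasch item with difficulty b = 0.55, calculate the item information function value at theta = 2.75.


P = 1/(1+exp(-(2.75-0.55))) = 0.9002
I = P*(1-P) = 0.9002 * 0.0998
I = 0.0898

0.0898


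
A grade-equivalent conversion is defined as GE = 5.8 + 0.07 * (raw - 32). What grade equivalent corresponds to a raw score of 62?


raw - median = 62 - 32 = 30
slope * diff = 0.07 * 30 = 2.1
GE = 5.8 + 2.1
GE = 7.9

7.9


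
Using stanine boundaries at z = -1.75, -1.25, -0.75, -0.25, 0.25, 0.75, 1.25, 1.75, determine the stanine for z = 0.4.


Stanine boundaries: [-1.75, -1.25, -0.75, -0.25, 0.25, 0.75, 1.25, 1.75]
z = 0.4
Check each boundary:
  z >= -1.75 -> could be stanine 2
  z >= -1.25 -> could be stanine 3
  z >= -0.75 -> could be stanine 4
  z >= -0.25 -> could be stanine 5
  z >= 0.25 -> could be stanine 6
  z < 0.75
  z < 1.25
  z < 1.75
Highest qualifying boundary gives stanine = 6

6


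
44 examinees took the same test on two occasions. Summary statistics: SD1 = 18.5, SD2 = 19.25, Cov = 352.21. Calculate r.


r = cov(X,Y) / (SD_X * SD_Y)
r = 352.21 / (18.5 * 19.25)
r = 352.21 / 356.125
r = 0.989

0.989


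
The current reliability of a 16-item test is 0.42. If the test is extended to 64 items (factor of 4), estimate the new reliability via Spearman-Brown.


r_new = (n * rxx) / (1 + (n-1) * rxx)
r_new = (4 * 0.42) / (1 + 3 * 0.42)
r_new = 1.68 / 2.26
r_new = 0.7434

0.7434


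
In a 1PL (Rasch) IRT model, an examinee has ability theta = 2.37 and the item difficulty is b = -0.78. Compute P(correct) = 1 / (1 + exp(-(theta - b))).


theta - b = 2.37 - -0.78 = 3.15
exp(-(theta - b)) = exp(-3.15) = 0.0429
P = 1 / (1 + 0.0429)
P = 0.9589

0.9589


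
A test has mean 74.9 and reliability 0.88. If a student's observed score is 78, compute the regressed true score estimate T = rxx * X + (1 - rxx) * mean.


T_est = rxx * X + (1 - rxx) * mean
T_est = 0.88 * 78 + 0.12 * 74.9
T_est = 68.64 + 8.988
T_est = 77.628

77.628


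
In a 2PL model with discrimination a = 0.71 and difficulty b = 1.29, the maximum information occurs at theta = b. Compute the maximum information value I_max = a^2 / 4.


For 2PL, max info at theta = b = 1.29
I_max = a^2 / 4 = 0.71^2 / 4
= 0.5041 / 4
I_max = 0.126

0.126


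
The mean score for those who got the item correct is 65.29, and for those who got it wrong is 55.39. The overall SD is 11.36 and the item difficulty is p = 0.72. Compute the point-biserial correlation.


q = 1 - p = 0.28
rpb = ((M1 - M0) / SD) * sqrt(p * q)
rpb = ((65.29 - 55.39) / 11.36) * sqrt(0.72 * 0.28)
rpb = 0.3913

0.3913


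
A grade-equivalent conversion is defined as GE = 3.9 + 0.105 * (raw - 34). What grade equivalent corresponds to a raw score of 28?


raw - median = 28 - 34 = -6
slope * diff = 0.105 * -6 = -0.63
GE = 3.9 + -0.63
GE = 3.27

3.27


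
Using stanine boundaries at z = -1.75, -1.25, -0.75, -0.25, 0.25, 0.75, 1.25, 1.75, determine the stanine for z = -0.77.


Stanine boundaries: [-1.75, -1.25, -0.75, -0.25, 0.25, 0.75, 1.25, 1.75]
z = -0.77
Check each boundary:
  z >= -1.75 -> could be stanine 2
  z >= -1.25 -> could be stanine 3
  z < -0.75
  z < -0.25
  z < 0.25
  z < 0.75
  z < 1.25
  z < 1.75
Highest qualifying boundary gives stanine = 3

3


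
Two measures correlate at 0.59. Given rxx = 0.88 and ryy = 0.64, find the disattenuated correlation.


r_corrected = rxy / sqrt(rxx * ryy)
= 0.59 / sqrt(0.88 * 0.64)
= 0.59 / sqrt(0.5632)
= 0.59 / 0.750467
r_corrected = 0.7862

0.7862


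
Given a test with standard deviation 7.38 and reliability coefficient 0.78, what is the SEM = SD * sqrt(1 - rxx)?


SEM = SD * sqrt(1 - rxx)
SEM = 7.38 * sqrt(1 - 0.78)
SEM = 7.38 * sqrt(0.22) = 7.38 * 0.469042
SEM = 3.4615

3.4615


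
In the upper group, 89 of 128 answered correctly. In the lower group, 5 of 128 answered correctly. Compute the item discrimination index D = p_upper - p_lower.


p_upper = 89/128 = 0.6953
p_lower = 5/128 = 0.0391
D = 0.6953 - 0.0391 = 0.6562

0.6562


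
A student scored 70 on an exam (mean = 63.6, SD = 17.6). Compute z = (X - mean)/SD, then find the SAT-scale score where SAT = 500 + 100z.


z = (X - mean) / SD = (70 - 63.6) / 17.6
z = 6.4 / 17.6
z = 0.3636
SAT-scale = SAT = 500 + 100z
Carry z at full precision (z = 6.4 / 17.6) into the conversion:
SAT-scale = 500 + 100 * (6.4 / 17.6) = 500 + 640 / 17.6
SAT-scale = 500 + 36.3636
SAT-scale = 536.3636

536.3636


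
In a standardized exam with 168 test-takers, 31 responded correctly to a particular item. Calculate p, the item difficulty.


Item difficulty p = number correct / total examinees
p = 31 / 168
p = 0.1845

0.1845


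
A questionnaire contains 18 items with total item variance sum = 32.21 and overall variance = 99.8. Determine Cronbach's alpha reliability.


alpha = (k/(k-1)) * (1 - sum(si^2)/s_total^2)
= (18/17) * (1 - 32.21/99.8)
alpha = 0.7171

0.7171


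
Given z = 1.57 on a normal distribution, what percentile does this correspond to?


CDF(z) = 0.5 * (1 + erf(z/sqrt(2)))
erf(1.1102) = 0.8836
CDF = 0.9418
Percentile rank = 0.9418 * 100 = 94.18

94.18


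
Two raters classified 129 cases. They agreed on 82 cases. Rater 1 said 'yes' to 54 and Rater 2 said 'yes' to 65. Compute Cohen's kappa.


P_o = 82/129 = 0.635659
P_e = (54*65 + 75*64) / 16641 = 0.499369
kappa = (P_o - P_e) / (1 - P_e)
kappa = (0.635659 - 0.499369) / (1 - 0.499369)
kappa = 0.2722

0.2722


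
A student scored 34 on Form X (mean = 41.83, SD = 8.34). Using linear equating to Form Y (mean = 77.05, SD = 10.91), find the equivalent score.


slope = SD_Y / SD_X = 10.91 / 8.34 ~ 1.3082
intercept = mean_Y - slope * mean_X = 77.05 - (10.91 / 8.34) * 41.83 ~ 22.3299
Y = slope * X + intercept. To avoid rounding drift from the rounded slope/intercept, evaluate the equivalent form Y = mean_Y + SD_Y * (X - mean_X) / SD_X at full precision:
Y = 77.05 + 10.91 * (34 - 41.83) / 8.34
Y = 77.05 - 10.91 * 7.83 / 8.34
Y = 77.05 - 85.4253 / 8.34
Y = 77.05 - 10.2428
Y = 66.8072

66.8072


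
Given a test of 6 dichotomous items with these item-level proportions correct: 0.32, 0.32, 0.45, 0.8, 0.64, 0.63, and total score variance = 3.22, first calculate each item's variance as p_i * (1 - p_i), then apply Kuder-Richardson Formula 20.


For each item, compute p_i * q_i:
  Item 1: 0.32 * 0.68 = 0.2176
  Item 2: 0.32 * 0.68 = 0.2176
  Item 3: 0.45 * 0.55 = 0.2475
  Item 4: 0.8 * 0.2 = 0.16
  Item 5: 0.64 * 0.36 = 0.2304
  Item 6: 0.63 * 0.37 = 0.2331
Sum(p_i * q_i) = 0.2176 + 0.2176 + 0.2475 + 0.16 + 0.2304 + 0.2331 = 1.3062
KR-20 = (k/(k-1)) * (1 - Sum(p_i*q_i) / Var_total)
= (6/5) * (1 - 1.3062/3.22)
= 1.2 * 0.5943
KR-20 = 0.7132

0.7132


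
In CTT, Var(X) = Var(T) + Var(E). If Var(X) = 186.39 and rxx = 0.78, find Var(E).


var_true = rxx * var_obs = 0.78 * 186.39 = 145.3842
var_error = var_obs - var_true
var_error = 186.39 - 145.3842
var_error = 41.0058

41.0058


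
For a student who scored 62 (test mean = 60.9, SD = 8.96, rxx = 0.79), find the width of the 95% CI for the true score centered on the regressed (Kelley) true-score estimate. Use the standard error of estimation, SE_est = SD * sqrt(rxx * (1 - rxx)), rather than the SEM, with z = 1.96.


True score estimate = 0.79*62 + 0.21*60.9 = 61.769
SE_est = SD * sqrt(rxx * (1 - rxx)) = 8.96 * sqrt(0.79 * 0.21) = 8.96 * sqrt(0.1659) = 3.649482
CI = T_est +/- z * SE_est, so width = 2 * z * SE_est = 2 * 1.96 * 3.649482
Width = 14.306

14.306


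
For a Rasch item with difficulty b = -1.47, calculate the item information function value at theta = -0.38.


P = 1/(1+exp(-(-0.38--1.47))) = 0.7484
I = P*(1-P) = 0.7484 * 0.2516
I = 0.1883

0.1883


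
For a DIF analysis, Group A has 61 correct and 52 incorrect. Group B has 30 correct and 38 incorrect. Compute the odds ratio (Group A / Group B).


Odds_A = 61/52 = 1.1731
Odds_B = 30/38 = 0.7895
OR = Odds_A / Odds_B = 1.1731 / 0.7895
Exactly, OR = (61 * 38) / (52 * 30) = 2318 / 1560
OR = 1.4859

1.4859


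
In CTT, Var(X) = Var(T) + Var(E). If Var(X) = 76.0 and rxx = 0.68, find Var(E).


var_true = rxx * var_obs = 0.68 * 76.0 = 51.68
var_error = var_obs - var_true
var_error = 76.0 - 51.68
var_error = 24.32

24.32


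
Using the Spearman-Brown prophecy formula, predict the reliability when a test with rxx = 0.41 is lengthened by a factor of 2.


r_new = (n * rxx) / (1 + (n-1) * rxx)
r_new = (2 * 0.41) / (1 + 1 * 0.41)
r_new = 0.82 / 1.41
r_new = 0.5816

0.5816


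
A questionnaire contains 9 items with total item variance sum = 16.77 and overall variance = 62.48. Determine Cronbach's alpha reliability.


alpha = (k/(k-1)) * (1 - sum(si^2)/s_total^2)
= (9/8) * (1 - 16.77/62.48)
alpha = 0.823

0.823


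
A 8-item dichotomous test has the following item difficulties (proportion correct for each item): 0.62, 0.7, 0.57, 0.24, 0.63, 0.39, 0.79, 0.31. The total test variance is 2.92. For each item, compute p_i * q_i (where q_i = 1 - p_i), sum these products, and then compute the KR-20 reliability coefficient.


For each item, compute p_i * q_i:
  Item 1: 0.62 * 0.38 = 0.2356
  Item 2: 0.7 * 0.3 = 0.21
  Item 3: 0.57 * 0.43 = 0.2451
  Item 4: 0.24 * 0.76 = 0.1824
  Item 5: 0.63 * 0.37 = 0.2331
  Item 6: 0.39 * 0.61 = 0.2379
  Item 7: 0.79 * 0.21 = 0.1659
  Item 8: 0.31 * 0.69 = 0.2139
Sum(p_i * q_i) = 0.2356 + 0.21 + 0.2451 + 0.1824 + 0.2331 + 0.2379 + 0.1659 + 0.2139 = 1.7239
KR-20 = (k/(k-1)) * (1 - Sum(p_i*q_i) / Var_total)
= (8/7) * (1 - 1.7239/2.92)
= 1.1429 * 0.4096
KR-20 = 0.4681

0.4681


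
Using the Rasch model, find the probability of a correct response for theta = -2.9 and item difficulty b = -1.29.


theta - b = -2.9 - -1.29 = -1.61
exp(-(theta - b)) = exp(1.61) = 5.0028
P = 1 / (1 + 5.0028)
P = 0.1666

0.1666


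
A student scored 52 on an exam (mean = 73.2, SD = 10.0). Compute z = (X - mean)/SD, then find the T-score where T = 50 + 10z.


z = (X - mean) / SD = (52 - 73.2) / 10.0
z = -21.2 / 10.0
z = -2.12
T-score = T = 50 + 10z
Carry z at full precision (z = -21.2 / 10.0) into the conversion:
T-score = 50 + 10 * (-21.2 / 10.0) = 50 + -212 / 10.0
T-score = 50 + -21.2
T-score = 28.8

28.8


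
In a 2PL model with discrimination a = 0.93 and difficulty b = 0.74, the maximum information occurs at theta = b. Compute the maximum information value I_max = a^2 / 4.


For 2PL, max info at theta = b = 0.74
I_max = a^2 / 4 = 0.93^2 / 4
= 0.8649 / 4
I_max = 0.2162

0.2162


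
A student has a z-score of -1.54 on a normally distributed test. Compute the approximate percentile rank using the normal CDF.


CDF(z) = 0.5 * (1 + erf(z/sqrt(2)))
erf(-1.0889) = -0.8764
CDF = 0.0618
Percentile rank = 0.0618 * 100 = 6.18

6.18


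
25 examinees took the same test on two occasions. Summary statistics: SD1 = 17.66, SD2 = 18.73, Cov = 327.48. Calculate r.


r = cov(X,Y) / (SD_X * SD_Y)
r = 327.48 / (17.66 * 18.73)
r = 327.48 / 330.7718
r = 0.99

0.99


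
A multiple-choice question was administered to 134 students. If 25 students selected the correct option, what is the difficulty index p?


Item difficulty p = number correct / total examinees
p = 25 / 134
p = 0.1866

0.1866


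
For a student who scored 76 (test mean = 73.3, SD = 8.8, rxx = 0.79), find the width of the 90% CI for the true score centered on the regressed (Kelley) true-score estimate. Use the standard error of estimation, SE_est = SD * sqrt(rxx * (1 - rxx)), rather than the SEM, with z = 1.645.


True score estimate = 0.79*76 + 0.21*73.3 = 75.433
SE_est = SD * sqrt(rxx * (1 - rxx)) = 8.8 * sqrt(0.79 * 0.21) = 8.8 * sqrt(0.1659) = 3.584312
CI = T_est +/- z * SE_est, so width = 2 * z * SE_est = 2 * 1.645 * 3.584312
Width = 11.7924

11.7924
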